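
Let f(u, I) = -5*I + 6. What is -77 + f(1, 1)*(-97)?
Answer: -174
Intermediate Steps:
f(u, I) = 6 - 5*I
-77 + f(1, 1)*(-97) = -77 + (6 - 5*1)*(-97) = -77 + (6 - 5)*(-97) = -77 + 1*(-97) = -77 - 97 = -174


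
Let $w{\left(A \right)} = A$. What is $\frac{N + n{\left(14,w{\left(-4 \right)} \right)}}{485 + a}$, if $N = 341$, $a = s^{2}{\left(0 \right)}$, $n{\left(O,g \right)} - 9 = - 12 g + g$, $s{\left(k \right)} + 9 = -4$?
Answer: $\frac{197}{327} \approx 0.60245$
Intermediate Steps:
$s{\left(k \right)} = -13$ ($s{\left(k \right)} = -9 - 4 = -13$)
$n{\left(O,g \right)} = 9 - 11 g$ ($n{\left(O,g \right)} = 9 + \left(- 12 g + g\right) = 9 - 11 g$)
$a = 169$ ($a = \left(-13\right)^{2} = 169$)
$\frac{N + n{\left(14,w{\left(-4 \right)} \right)}}{485 + a} = \frac{341 + \left(9 - -44\right)}{485 + 169} = \frac{341 + \left(9 + 44\right)}{654} = \left(341 + 53\right) \frac{1}{654} = 394 \cdot \frac{1}{654} = \frac{197}{327}$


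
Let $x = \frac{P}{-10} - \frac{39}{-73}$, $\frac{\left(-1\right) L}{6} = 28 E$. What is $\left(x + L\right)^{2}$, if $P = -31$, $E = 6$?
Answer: $\frac{537563176969}{532900} \approx 1.0088 \cdot 10^{6}$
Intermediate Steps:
$L = -1008$ ($L = - 6 \cdot 28 \cdot 6 = \left(-6\right) 168 = -1008$)
$x = \frac{2653}{730}$ ($x = - \frac{31}{-10} - \frac{39}{-73} = \left(-31\right) \left(- \frac{1}{10}\right) - - \frac{39}{73} = \frac{31}{10} + \frac{39}{73} = \frac{2653}{730} \approx 3.6342$)
$\left(x + L\right)^{2} = \left(\frac{2653}{730} - 1008\right)^{2} = \left(- \frac{733187}{730}\right)^{2} = \frac{537563176969}{532900}$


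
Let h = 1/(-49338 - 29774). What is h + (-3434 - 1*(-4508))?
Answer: 84966287/79112 ≈ 1074.0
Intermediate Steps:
h = -1/79112 (h = 1/(-79112) = -1/79112 ≈ -1.2640e-5)
h + (-3434 - 1*(-4508)) = -1/79112 + (-3434 - 1*(-4508)) = -1/79112 + (-3434 + 4508) = -1/79112 + 1074 = 84966287/79112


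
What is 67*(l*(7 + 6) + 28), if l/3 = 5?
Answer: 14941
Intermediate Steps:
l = 15 (l = 3*5 = 15)
67*(l*(7 + 6) + 28) = 67*(15*(7 + 6) + 28) = 67*(15*13 + 28) = 67*(195 + 28) = 67*223 = 14941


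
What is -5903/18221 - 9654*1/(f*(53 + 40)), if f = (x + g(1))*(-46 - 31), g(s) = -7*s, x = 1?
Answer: -10226996/18640083 ≈ -0.54866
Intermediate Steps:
f = 462 (f = (1 - 7*1)*(-46 - 31) = (1 - 7)*(-77) = -6*(-77) = 462)
-5903/18221 - 9654*1/(f*(53 + 40)) = -5903/18221 - 9654*1/(462*(53 + 40)) = -5903*1/18221 - 9654/(93*462) = -5903/18221 - 9654/42966 = -5903/18221 - 9654*1/42966 = -5903/18221 - 1609/7161 = -10226996/18640083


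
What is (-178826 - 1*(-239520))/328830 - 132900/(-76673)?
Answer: 24177549031/12606191295 ≈ 1.9179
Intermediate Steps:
(-178826 - 1*(-239520))/328830 - 132900/(-76673) = (-178826 + 239520)*(1/328830) - 132900*(-1/76673) = 60694*(1/328830) + 132900/76673 = 30347/164415 + 132900/76673 = 24177549031/12606191295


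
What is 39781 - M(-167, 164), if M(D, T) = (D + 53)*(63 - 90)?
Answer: 36703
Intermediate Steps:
M(D, T) = -1431 - 27*D (M(D, T) = (53 + D)*(-27) = -1431 - 27*D)
39781 - M(-167, 164) = 39781 - (-1431 - 27*(-167)) = 39781 - (-1431 + 4509) = 39781 - 1*3078 = 39781 - 3078 = 36703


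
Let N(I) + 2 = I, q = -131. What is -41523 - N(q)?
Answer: -41390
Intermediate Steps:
N(I) = -2 + I
-41523 - N(q) = -41523 - (-2 - 131) = -41523 - 1*(-133) = -41523 + 133 = -41390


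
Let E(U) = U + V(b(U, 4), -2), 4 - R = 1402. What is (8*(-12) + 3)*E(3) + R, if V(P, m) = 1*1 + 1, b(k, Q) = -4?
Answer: -1863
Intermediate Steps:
R = -1398 (R = 4 - 1*1402 = 4 - 1402 = -1398)
V(P, m) = 2 (V(P, m) = 1 + 1 = 2)
E(U) = 2 + U (E(U) = U + 2 = 2 + U)
(8*(-12) + 3)*E(3) + R = (8*(-12) + 3)*(2 + 3) - 1398 = (-96 + 3)*5 - 1398 = -93*5 - 1398 = -465 - 1398 = -1863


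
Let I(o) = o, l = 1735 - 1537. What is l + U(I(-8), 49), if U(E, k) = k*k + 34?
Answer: 2633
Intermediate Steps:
l = 198
U(E, k) = 34 + k**2 (U(E, k) = k**2 + 34 = 34 + k**2)
l + U(I(-8), 49) = 198 + (34 + 49**2) = 198 + (34 + 2401) = 198 + 2435 = 2633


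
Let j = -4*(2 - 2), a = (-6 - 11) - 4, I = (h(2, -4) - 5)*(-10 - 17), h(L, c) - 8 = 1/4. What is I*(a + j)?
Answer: 7371/4 ≈ 1842.8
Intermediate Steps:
h(L, c) = 33/4 (h(L, c) = 8 + 1/4 = 8 + ¼ = 33/4)
I = -351/4 (I = (33/4 - 5)*(-10 - 17) = (13/4)*(-27) = -351/4 ≈ -87.750)
a = -21 (a = -17 - 4 = -21)
j = 0 (j = -4*0 = 0)
I*(a + j) = -351*(-21 + 0)/4 = -351/4*(-21) = 7371/4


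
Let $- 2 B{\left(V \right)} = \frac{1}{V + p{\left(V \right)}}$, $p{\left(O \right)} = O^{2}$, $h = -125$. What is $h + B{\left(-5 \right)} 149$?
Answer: $- \frac{5149}{40} \approx -128.73$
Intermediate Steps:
$B{\left(V \right)} = - \frac{1}{2 \left(V + V^{2}\right)}$
$h + B{\left(-5 \right)} 149 = -125 + - \frac{1}{2 \left(-5\right) \left(1 - 5\right)} 149 = -125 + \left(- \frac{1}{2}\right) \left(- \frac{1}{5}\right) \frac{1}{-4} \cdot 149 = -125 + \left(- \frac{1}{2}\right) \left(- \frac{1}{5}\right) \left(- \frac{1}{4}\right) 149 = -125 - \frac{149}{40} = - \frac{5149}{40}$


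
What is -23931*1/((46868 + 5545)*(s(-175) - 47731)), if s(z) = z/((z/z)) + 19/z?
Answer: 465325/48823111333 ≈ 9.5308e-6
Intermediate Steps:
s(z) = z + 19/z (s(z) = z/1 + 19/z = z*1 + 19/z = z + 19/z)
-23931*1/((46868 + 5545)*(s(-175) - 47731)) = -23931*1/((46868 + 5545)*((-175 + 19/(-175)) - 47731)) = -23931*1/(52413*((-175 + 19*(-1/175)) - 47731)) = -23931*1/(52413*((-175 - 19/175) - 47731)) = -23931*1/(52413*(-30644/175 - 47731)) = -23931/((-8383569/175*52413)) = -23931/(-439408001997/175) = -23931*(-175/439408001997) = 465325/48823111333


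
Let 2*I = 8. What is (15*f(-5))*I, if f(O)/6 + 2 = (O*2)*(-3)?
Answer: 10080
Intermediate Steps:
f(O) = -12 - 36*O (f(O) = -12 + 6*((O*2)*(-3)) = -12 + 6*((2*O)*(-3)) = -12 + 6*(-6*O) = -12 - 36*O)
I = 4 (I = (1/2)*8 = 4)
(15*f(-5))*I = (15*(-12 - 36*(-5)))*4 = (15*(-12 + 180))*4 = (15*168)*4 = 2520*4 = 10080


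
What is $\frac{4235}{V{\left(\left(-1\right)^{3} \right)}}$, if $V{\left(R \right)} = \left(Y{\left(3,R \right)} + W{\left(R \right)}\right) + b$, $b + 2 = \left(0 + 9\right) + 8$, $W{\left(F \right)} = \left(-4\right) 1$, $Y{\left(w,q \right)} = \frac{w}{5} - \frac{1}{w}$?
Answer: $\frac{63525}{169} \approx 375.89$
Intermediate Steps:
$Y{\left(w,q \right)} = - \frac{1}{w} + \frac{w}{5}$ ($Y{\left(w,q \right)} = w \frac{1}{5} - \frac{1}{w} = \frac{w}{5} - \frac{1}{w} = - \frac{1}{w} + \frac{w}{5}$)
$W{\left(F \right)} = -4$
$b = 15$ ($b = -2 + \left(\left(0 + 9\right) + 8\right) = -2 + \left(9 + 8\right) = -2 + 17 = 15$)
$V{\left(R \right)} = \frac{169}{15}$ ($V{\left(R \right)} = \left(\left(- \frac{1}{3} + \frac{1}{5} \cdot 3\right) - 4\right) + 15 = \left(\left(\left(-1\right) \frac{1}{3} + \frac{3}{5}\right) - 4\right) + 15 = \left(\left(- \frac{1}{3} + \frac{3}{5}\right) - 4\right) + 15 = \left(\frac{4}{15} - 4\right) + 15 = - \frac{56}{15} + 15 = \frac{169}{15}$)
$\frac{4235}{V{\left(\left(-1\right)^{3} \right)}} = \frac{4235}{\frac{169}{15}} = 4235 \cdot \frac{15}{169} = \frac{63525}{169}$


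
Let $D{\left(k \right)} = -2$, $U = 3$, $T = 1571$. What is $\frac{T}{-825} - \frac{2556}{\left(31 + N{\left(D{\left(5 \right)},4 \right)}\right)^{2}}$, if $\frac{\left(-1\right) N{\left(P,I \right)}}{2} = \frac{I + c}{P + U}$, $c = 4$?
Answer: $- \frac{10943}{825} \approx -13.264$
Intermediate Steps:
$N{\left(P,I \right)} = - \frac{2 \left(4 + I\right)}{3 + P}$ ($N{\left(P,I \right)} = - 2 \frac{I + 4}{P + 3} = - 2 \frac{4 + I}{3 + P} = - \frac{2 \left(4 + I\right)}{3 + P}$)
$\frac{T}{-825} - \frac{2556}{\left(31 + N{\left(D{\left(5 \right)},4 \right)}\right)^{2}} = \frac{1571}{-825} - \frac{2556}{\left(31 + \frac{2 \left(-4 - 4\right)}{3 - 2}\right)^{2}} = 1571 \left(- \frac{1}{825}\right) - \frac{2556}{\left(31 + \frac{2 \left(-4 - 4\right)}{1}\right)^{2}} = - \frac{1571}{825} - \frac{2556}{\left(31 + 2 \cdot 1 \left(-8\right)\right)^{2}} = - \frac{1571}{825} - \frac{2556}{\left(31 - 16\right)^{2}} = - \frac{1571}{825} - \frac{2556}{15^{2}} = - \frac{1571}{825} - \frac{2556}{225} = - \frac{1571}{825} - \frac{284}{25} = - \frac{10943}{825}$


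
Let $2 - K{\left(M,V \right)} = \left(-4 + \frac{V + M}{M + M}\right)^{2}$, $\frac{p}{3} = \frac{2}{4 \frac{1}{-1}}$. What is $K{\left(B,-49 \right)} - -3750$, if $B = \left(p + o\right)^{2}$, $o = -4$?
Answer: $\frac{218644279}{58564} \approx 3733.4$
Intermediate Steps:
$p = - \frac{3}{2}$ ($p = 3 \frac{2}{4 \frac{1}{-1}} = 3 \frac{2}{4 \left(-1\right)} = 3 \frac{2}{-4} = 3 \cdot 2 \left(- \frac{1}{4}\right) = 3 \left(- \frac{1}{2}\right) = - \frac{3}{2} \approx -1.5$)
$B = \frac{121}{4}$ ($B = \left(- \frac{3}{2} - 4\right)^{2} = \left(- \frac{11}{2}\right)^{2} = \frac{121}{4} \approx 30.25$)
$K{\left(M,V \right)} = 2 - \left(-4 + \frac{M + V}{2 M}\right)^{2}$ ($K{\left(M,V \right)} = 2 - \left(-4 + \frac{V + M}{M + M}\right)^{2} = 2 - \left(-4 + \frac{M + V}{2 M}\right)^{2}$)
$K{\left(B,-49 \right)} - -3750 = \left(2 - \frac{\left(\left(-1\right) \left(-49\right) + 7 \cdot \frac{121}{4}\right)^{2}}{4 \cdot \frac{14641}{16}}\right) - -3750 = \left(2 - \frac{4 \left(49 + \frac{847}{4}\right)^{2}}{14641}\right) + 3750 = \left(2 - \frac{4 \left(\frac{1043}{4}\right)^{2}}{14641}\right) + 3750 = \left(2 - \frac{4}{14641} \cdot \frac{1087849}{16}\right) + 3750 = \left(2 - \frac{1087849}{58564}\right) + 3750 = - \frac{970721}{58564} + 3750 = \frac{218644279}{58564}$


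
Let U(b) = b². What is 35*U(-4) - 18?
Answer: 542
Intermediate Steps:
35*U(-4) - 18 = 35*(-4)² - 18 = 35*16 - 18 = 560 - 18 = 542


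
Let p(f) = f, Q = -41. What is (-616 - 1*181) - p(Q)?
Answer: -756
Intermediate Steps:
(-616 - 1*181) - p(Q) = (-616 - 1*181) - 1*(-41) = (-616 - 181) + 41 = -797 + 41 = -756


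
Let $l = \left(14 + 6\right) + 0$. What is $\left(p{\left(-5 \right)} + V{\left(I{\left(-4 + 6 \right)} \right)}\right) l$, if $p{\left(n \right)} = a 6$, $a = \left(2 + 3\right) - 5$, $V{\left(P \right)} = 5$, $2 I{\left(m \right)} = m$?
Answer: $100$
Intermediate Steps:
$I{\left(m \right)} = \frac{m}{2}$
$a = 0$ ($a = 5 - 5 = 0$)
$p{\left(n \right)} = 0$ ($p{\left(n \right)} = 0 \cdot 6 = 0$)
$l = 20$ ($l = 20 + 0 = 20$)
$\left(p{\left(-5 \right)} + V{\left(I{\left(-4 + 6 \right)} \right)}\right) l = \left(0 + 5\right) 20 = 5 \cdot 20 = 100$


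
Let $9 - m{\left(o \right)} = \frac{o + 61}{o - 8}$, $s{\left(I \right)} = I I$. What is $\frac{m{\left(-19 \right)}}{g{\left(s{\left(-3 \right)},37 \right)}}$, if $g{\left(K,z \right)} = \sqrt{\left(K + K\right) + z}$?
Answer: $\frac{19 \sqrt{55}}{99} \approx 1.4233$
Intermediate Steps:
$s{\left(I \right)} = I^{2}$
$g{\left(K,z \right)} = \sqrt{z + 2 K}$ ($g{\left(K,z \right)} = \sqrt{2 K + z} = \sqrt{z + 2 K}$)
$m{\left(o \right)} = 9 - \frac{61 + o}{-8 + o}$ ($m{\left(o \right)} = 9 - \frac{o + 61}{o - 8} = 9 - \frac{61 + o}{-8 + o}$)
$\frac{m{\left(-19 \right)}}{g{\left(s{\left(-3 \right)},37 \right)}} = \frac{\frac{1}{-8 - 19} \left(-133 + 8 \left(-19\right)\right)}{\sqrt{37 + 2 \left(-3\right)^{2}}} = \frac{\frac{1}{-27} \left(-133 - 152\right)}{\sqrt{37 + 2 \cdot 9}} = \frac{\left(- \frac{1}{27}\right) \left(-285\right)}{\sqrt{37 + 18}} = \frac{95}{9 \sqrt{55}} = \frac{95 \frac{\sqrt{55}}{55}}{9} = \frac{19 \sqrt{55}}{99}$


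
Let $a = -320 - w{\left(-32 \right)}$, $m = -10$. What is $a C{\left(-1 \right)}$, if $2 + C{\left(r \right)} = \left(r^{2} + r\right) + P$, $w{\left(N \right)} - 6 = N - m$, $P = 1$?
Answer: $304$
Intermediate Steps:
$w{\left(N \right)} = 16 + N$ ($w{\left(N \right)} = 6 + \left(N - -10\right) = 6 + \left(N + 10\right) = 6 + \left(10 + N\right) = 16 + N$)
$C{\left(r \right)} = -1 + r + r^{2}$ ($C{\left(r \right)} = -2 + \left(\left(r^{2} + r\right) + 1\right) = -2 + \left(\left(r + r^{2}\right) + 1\right) = -2 + \left(1 + r + r^{2}\right) = -1 + r + r^{2}$)
$a = -304$ ($a = -320 - \left(16 - 32\right) = -320 - -16 = -320 + 16 = -304$)
$a C{\left(-1 \right)} = - 304 \left(-1 - 1 + \left(-1\right)^{2}\right) = - 304 \left(-1 - 1 + 1\right) = \left(-304\right) \left(-1\right) = 304$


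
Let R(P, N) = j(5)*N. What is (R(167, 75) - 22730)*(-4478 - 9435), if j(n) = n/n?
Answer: 315199015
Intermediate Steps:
j(n) = 1
R(P, N) = N (R(P, N) = 1*N = N)
(R(167, 75) - 22730)*(-4478 - 9435) = (75 - 22730)*(-4478 - 9435) = -22655*(-13913) = 315199015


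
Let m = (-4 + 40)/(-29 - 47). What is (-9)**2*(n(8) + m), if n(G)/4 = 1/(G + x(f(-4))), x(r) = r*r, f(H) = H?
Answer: -945/38 ≈ -24.868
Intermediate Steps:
x(r) = r**2
m = -9/19 (m = 36/(-76) = 36*(-1/76) = -9/19 ≈ -0.47368)
n(G) = 4/(16 + G) (n(G) = 4/(G + (-4)**2) = 4/(G + 16) = 4/(16 + G))
(-9)**2*(n(8) + m) = (-9)**2*(4/(16 + 8) - 9/19) = 81*(4/24 - 9/19) = 81*(4*(1/24) - 9/19) = 81*(1/6 - 9/19) = 81*(-35/114) = -945/38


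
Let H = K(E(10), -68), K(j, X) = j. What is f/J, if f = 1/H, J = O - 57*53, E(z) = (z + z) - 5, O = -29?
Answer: -1/45750 ≈ -2.1858e-5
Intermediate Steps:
E(z) = -5 + 2*z (E(z) = 2*z - 5 = -5 + 2*z)
J = -3050 (J = -29 - 57*53 = -29 - 3021 = -3050)
H = 15 (H = -5 + 2*10 = -5 + 20 = 15)
f = 1/15 ≈ 0.066667
f/J = (1/15)/(-3050) = (1/15)*(-1/3050) = -1/45750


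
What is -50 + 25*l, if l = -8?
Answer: -250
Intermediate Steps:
-50 + 25*l = -50 + 25*(-8) = -50 - 200 = -250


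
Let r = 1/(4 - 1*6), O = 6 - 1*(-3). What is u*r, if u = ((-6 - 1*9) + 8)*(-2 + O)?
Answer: 49/2 ≈ 24.500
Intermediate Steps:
O = 9 (O = 6 + 3 = 9)
r = -½ (r = 1/(4 - 6) = 1/(-2) = 1*(-½) = -½ ≈ -0.50000)
u = -49 (u = ((-6 - 1*9) + 8)*(-2 + 9) = ((-6 - 9) + 8)*7 = (-15 + 8)*7 = -7*7 = -49)
u*r = -49*(-½) = 49/2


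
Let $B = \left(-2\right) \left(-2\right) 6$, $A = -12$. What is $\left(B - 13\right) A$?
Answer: $-132$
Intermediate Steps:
$B = 24$ ($B = 4 \cdot 6 = 24$)
$\left(B - 13\right) A = \left(24 - 13\right) \left(-12\right) = 11 \left(-12\right) = -132$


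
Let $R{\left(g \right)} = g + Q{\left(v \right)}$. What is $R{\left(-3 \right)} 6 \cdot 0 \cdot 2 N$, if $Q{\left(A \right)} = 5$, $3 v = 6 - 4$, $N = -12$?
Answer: $0$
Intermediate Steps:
$v = \frac{2}{3}$ ($v = \frac{6 - 4}{3} = \frac{1}{3} \cdot 2 = \frac{2}{3} \approx 0.66667$)
$R{\left(g \right)} = 5 + g$ ($R{\left(g \right)} = g + 5 = 5 + g$)
$R{\left(-3 \right)} 6 \cdot 0 \cdot 2 N = \left(5 - 3\right) 6 \cdot 0 \cdot 2 \left(-12\right) = 2 \cdot 0 \cdot 2 \left(-12\right) = 2 \cdot 0 \left(-12\right) = 0 \left(-12\right) = 0$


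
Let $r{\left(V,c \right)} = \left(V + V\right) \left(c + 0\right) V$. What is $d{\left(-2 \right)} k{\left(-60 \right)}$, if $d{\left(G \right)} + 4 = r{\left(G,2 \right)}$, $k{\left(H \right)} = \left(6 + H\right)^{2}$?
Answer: $34992$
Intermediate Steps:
$r{\left(V,c \right)} = 2 c V^{2}$ ($r{\left(V,c \right)} = 2 V c V = 2 c V^{2}$)
$d{\left(G \right)} = -4 + 4 G^{2}$ ($d{\left(G \right)} = -4 + 2 \cdot 2 G^{2} = -4 + 4 G^{2}$)
$d{\left(-2 \right)} k{\left(-60 \right)} = \left(-4 + 4 \left(-2\right)^{2}\right) \left(6 - 60\right)^{2} = \left(-4 + 4 \cdot 4\right) \left(-54\right)^{2} = \left(-4 + 16\right) 2916 = 12 \cdot 2916 = 34992$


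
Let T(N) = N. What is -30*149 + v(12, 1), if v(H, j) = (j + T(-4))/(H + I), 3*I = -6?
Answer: -44703/10 ≈ -4470.3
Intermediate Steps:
I = -2 (I = (⅓)*(-6) = -2)
v(H, j) = (-4 + j)/(-2 + H) (v(H, j) = (j - 4)/(H - 2) = (-4 + j)/(-2 + H))
-30*149 + v(12, 1) = -30*149 + (-4 + 1)/(-2 + 12) = -4470 - 3/10 = -44703/10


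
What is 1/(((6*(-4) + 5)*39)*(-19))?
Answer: 1/14079 ≈ 7.1028e-5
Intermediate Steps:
1/(((6*(-4) + 5)*39)*(-19)) = 1/(((-24 + 5)*39)*(-19)) = 1/(-19*39*(-19)) = 1/(-741*(-19)) = 1/14079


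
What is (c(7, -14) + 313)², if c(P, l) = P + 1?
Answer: 103041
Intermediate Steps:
c(P, l) = 1 + P
(c(7, -14) + 313)² = ((1 + 7) + 313)² = (8 + 313)² = 321² = 103041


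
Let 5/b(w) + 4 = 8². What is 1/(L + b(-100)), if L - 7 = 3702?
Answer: 12/44509 ≈ 0.00026961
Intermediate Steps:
L = 3709 (L = 7 + 3702 = 3709)
b(w) = 1/12 (b(w) = 5/(-4 + 8²) = 5/(-4 + 64) = 5/60 = 5*(1/60) = 1/12)
1/(L + b(-100)) = 1/(3709 + 1/12) = 1/(44509/12) = 12/44509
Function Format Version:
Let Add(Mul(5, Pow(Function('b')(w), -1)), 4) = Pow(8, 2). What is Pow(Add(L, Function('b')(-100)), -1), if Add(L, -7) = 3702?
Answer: Rational(12, 44509) ≈ 0.00026961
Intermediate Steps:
L = 3709 (L = Add(7, 3702) = 3709)
Function('b')(w) = Rational(1, 12) (Function('b')(w) = Mul(5, Pow(Add(-4, Pow(8, 2)), -1)) = Mul(5, Pow(Add(-4, 64), -1)) = Mul(5, Pow(60, -1)) = Mul(5, Rational(1, 60)) = Rational(1, 12))
Pow(Add(L, Function('b')(-100)), -1) = Pow(Add(3709, Rational(1, 12)), -1) = Pow(Rational(44509, 12), -1) = Rational(12, 44509)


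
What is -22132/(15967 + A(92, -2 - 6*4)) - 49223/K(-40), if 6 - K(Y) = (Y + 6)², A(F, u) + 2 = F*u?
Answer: 642651979/15608950 ≈ 41.172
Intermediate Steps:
A(F, u) = -2 + F*u
K(Y) = 6 - (6 + Y)² (K(Y) = 6 - (Y + 6)² = 6 - (6 + Y)²)
-22132/(15967 + A(92, -2 - 6*4)) - 49223/K(-40) = -22132/(15967 + (-2 + 92*(-2 - 6*4))) - 49223/(6 - (6 - 40)²) = -22132/(15967 + (-2 + 92*(-2 - 24))) - 49223/(6 - 1*(-34)²) = -22132/(15967 + (-2 + 92*(-26))) - 49223/(6 - 1*1156) = -22132/(15967 + (-2 - 2392)) - 49223/(6 - 1156) = -22132/(15967 - 2394) - 49223/(-1150) = -22132/13573 - 49223*(-1/1150) = -22132*1/13573 + 49223/1150 = -22132/13573 + 49223/1150 = 642651979/15608950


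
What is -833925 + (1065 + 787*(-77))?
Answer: -893459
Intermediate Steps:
-833925 + (1065 + 787*(-77)) = -833925 + (1065 - 60599) = -833925 - 59534 = -893459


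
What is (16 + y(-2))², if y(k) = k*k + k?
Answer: 324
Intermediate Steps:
y(k) = k + k² (y(k) = k² + k = k + k²)
(16 + y(-2))² = (16 - 2*(1 - 2))² = (16 - 2*(-1))² = (16 + 2)² = 18² = 324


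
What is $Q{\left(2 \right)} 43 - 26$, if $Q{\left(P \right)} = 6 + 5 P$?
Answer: $662$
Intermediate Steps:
$Q{\left(2 \right)} 43 - 26 = \left(6 + 5 \cdot 2\right) 43 - 26 = \left(6 + 10\right) 43 - 26 = 16 \cdot 43 - 26 = 688 - 26 = 662$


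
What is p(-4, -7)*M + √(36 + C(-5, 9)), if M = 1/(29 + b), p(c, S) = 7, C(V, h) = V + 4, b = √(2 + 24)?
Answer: 203/815 + √35 - 7*√26/815 ≈ 6.1214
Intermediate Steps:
b = √26 ≈ 5.0990
C(V, h) = 4 + V
M = 1/(29 + √26) ≈ 0.029326
p(-4, -7)*M + √(36 + C(-5, 9)) = 7*(29/815 - √26/815) + √(36 + (4 - 5)) = (203/815 - 7*√26/815) + √(36 - 1) = (203/815 - 7*√26/815) + √35 = 203/815 + √35 - 7*√26/815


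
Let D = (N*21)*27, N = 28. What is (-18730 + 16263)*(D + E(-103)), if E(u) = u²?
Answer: -65338495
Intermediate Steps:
D = 15876 (D = (28*21)*27 = 588*27 = 15876)
(-18730 + 16263)*(D + E(-103)) = (-18730 + 16263)*(15876 + (-103)²) = -2467*(15876 + 10609) = -2467*26485 = -65338495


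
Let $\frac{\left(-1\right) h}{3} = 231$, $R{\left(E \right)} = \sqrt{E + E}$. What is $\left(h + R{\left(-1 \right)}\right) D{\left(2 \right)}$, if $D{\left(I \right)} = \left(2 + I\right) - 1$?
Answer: $-2079 + 3 i \sqrt{2} \approx -2079.0 + 4.2426 i$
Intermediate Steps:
$R{\left(E \right)} = \sqrt{2} \sqrt{E}$ ($R{\left(E \right)} = \sqrt{2 E} = \sqrt{2} \sqrt{E}$)
$h = -693$ ($h = \left(-3\right) 231 = -693$)
$D{\left(I \right)} = 1 + I$
$\left(h + R{\left(-1 \right)}\right) D{\left(2 \right)} = \left(-693 + \sqrt{2} \sqrt{-1}\right) \left(1 + 2\right) = \left(-693 + \sqrt{2} i\right) 3 = \left(-693 + i \sqrt{2}\right) 3 = -2079 + 3 i \sqrt{2}$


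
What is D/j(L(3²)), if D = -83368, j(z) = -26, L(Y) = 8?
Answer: 41684/13 ≈ 3206.5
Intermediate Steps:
D/j(L(3²)) = -83368/(-26) = -83368*(-1/26) = 41684/13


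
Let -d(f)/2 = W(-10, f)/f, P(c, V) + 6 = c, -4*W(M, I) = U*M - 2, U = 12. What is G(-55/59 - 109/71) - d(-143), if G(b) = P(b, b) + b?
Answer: -6805787/599027 ≈ -11.361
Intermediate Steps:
W(M, I) = 1/2 - 3*M (W(M, I) = -(12*M - 2)/4 = -(-2 + 12*M)/4 = 1/2 - 3*M)
P(c, V) = -6 + c
G(b) = -6 + 2*b (G(b) = (-6 + b) + b = -6 + 2*b)
d(f) = -61/f (d(f) = -2*(1/2 - 3*(-10))/f = -2*(1/2 + 30)/f = -61/f)
G(-55/59 - 109/71) - d(-143) = (-6 + 2*(-55/59 - 109/71)) - (-61)/(-143) = (-6 + 2*(-55*1/59 - 109*1/71)) - (-61)*(-1)/143 = (-6 + 2*(-55/59 - 109/71)) - 1*61/143 = (-6 + 2*(-10336/4189)) - 61/143 = (-6 - 20672/4189) - 61/143 = -45806/4189 - 61/143 = -6805787/599027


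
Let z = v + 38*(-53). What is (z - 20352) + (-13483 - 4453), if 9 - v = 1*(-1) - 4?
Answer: -40288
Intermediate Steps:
v = 14 (v = 9 - (1*(-1) - 4) = 9 - (-1 - 4) = 9 - 1*(-5) = 9 + 5 = 14)
z = -2000 (z = 14 + 38*(-53) = 14 - 2014 = -2000)
(z - 20352) + (-13483 - 4453) = (-2000 - 20352) + (-13483 - 4453) = -22352 - 17936 = -40288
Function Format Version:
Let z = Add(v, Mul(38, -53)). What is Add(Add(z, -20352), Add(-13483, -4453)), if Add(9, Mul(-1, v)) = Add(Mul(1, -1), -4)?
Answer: -40288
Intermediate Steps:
v = 14 (v = Add(9, Mul(-1, Add(Mul(1, -1), -4))) = Add(9, Mul(-1, Add(-1, -4))) = Add(9, Mul(-1, -5)) = Add(9, 5) = 14)
z = -2000 (z = Add(14, Mul(38, -53)) = Add(14, -2014) = -2000)
Add(Add(z, -20352), Add(-13483, -4453)) = Add(Add(-2000, -20352), Add(-13483, -4453)) = Add(-22352, -17936) = -40288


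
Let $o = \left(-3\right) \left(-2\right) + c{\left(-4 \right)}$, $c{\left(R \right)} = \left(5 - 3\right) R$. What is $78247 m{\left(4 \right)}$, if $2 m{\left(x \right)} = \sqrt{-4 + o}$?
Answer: $\frac{78247 i \sqrt{6}}{2} \approx 95833.0 i$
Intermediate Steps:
$c{\left(R \right)} = 2 R$
$o = -2$ ($o = \left(-3\right) \left(-2\right) + 2 \left(-4\right) = 6 - 8 = -2$)
$m{\left(x \right)} = \frac{i \sqrt{6}}{2}$ ($m{\left(x \right)} = \frac{\sqrt{-4 - 2}}{2} = \frac{\sqrt{-6}}{2} = \frac{i \sqrt{6}}{2}$)
$78247 m{\left(4 \right)} = 78247 \frac{i \sqrt{6}}{2} = \frac{78247 i \sqrt{6}}{2}$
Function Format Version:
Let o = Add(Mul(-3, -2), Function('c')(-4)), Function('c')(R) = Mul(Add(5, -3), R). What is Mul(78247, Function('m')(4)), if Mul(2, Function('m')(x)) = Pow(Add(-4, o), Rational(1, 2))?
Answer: Mul(Rational(78247, 2), I, Pow(6, Rational(1, 2))) ≈ Mul(95833., I)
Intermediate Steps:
Function('c')(R) = Mul(2, R)
o = -2 (o = Add(Mul(-3, -2), Mul(2, -4)) = Add(6, -8) = -2)
Function('m')(x) = Mul(Rational(1, 2), I, Pow(6, Rational(1, 2))) (Function('m')(x) = Mul(Rational(1, 2), Pow(Add(-4, -2), Rational(1, 2))) = Mul(Rational(1, 2), Pow(-6, Rational(1, 2))) = Mul(Rational(1, 2), Mul(I, Pow(6, Rational(1, 2)))) = Mul(Rational(1, 2), I, Pow(6, Rational(1, 2))))
Mul(78247, Function('m')(4)) = Mul(78247, Mul(Rational(1, 2), I, Pow(6, Rational(1, 2)))) = Mul(Rational(78247, 2), I, Pow(6, Rational(1, 2)))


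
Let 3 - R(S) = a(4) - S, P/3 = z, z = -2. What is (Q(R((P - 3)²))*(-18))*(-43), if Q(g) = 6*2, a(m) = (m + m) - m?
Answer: 9288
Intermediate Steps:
P = -6 (P = 3*(-2) = -6)
a(m) = m (a(m) = 2*m - m = m)
R(S) = -1 + S (R(S) = 3 - (4 - S) = 3 + (-4 + S) = -1 + S)
Q(g) = 12
(Q(R((P - 3)²))*(-18))*(-43) = (12*(-18))*(-43) = -216*(-43) = 9288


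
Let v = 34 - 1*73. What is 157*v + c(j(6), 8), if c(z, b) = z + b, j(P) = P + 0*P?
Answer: -6109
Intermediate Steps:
j(P) = P (j(P) = P + 0 = P)
v = -39 (v = 34 - 73 = -39)
c(z, b) = b + z
157*v + c(j(6), 8) = 157*(-39) + (8 + 6) = -6123 + 14 = -6109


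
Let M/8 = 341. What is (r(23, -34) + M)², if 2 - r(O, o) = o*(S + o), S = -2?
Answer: 2268036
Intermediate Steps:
M = 2728 (M = 8*341 = 2728)
r(O, o) = 2 - o*(-2 + o)
(r(23, -34) + M)² = ((2 - 1*(-34)² + 2*(-34)) + 2728)² = ((2 - 1*1156 - 68) + 2728)² = ((2 - 1156 - 68) + 2728)² = (-1222 + 2728)² = 1506² = 2268036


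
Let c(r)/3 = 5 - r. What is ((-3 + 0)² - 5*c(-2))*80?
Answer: -7680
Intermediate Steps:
c(r) = 15 - 3*r (c(r) = 3*(5 - r) = 15 - 3*r)
((-3 + 0)² - 5*c(-2))*80 = ((-3 + 0)² - 5*(15 - 3*(-2)))*80 = ((-3)² - 5*(15 + 6))*80 = (9 - 5*21)*80 = (9 - 105)*80 = -96*80 = -7680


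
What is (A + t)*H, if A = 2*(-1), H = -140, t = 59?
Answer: -7980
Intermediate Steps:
A = -2
(A + t)*H = (-2 + 59)*(-140) = 57*(-140) = -7980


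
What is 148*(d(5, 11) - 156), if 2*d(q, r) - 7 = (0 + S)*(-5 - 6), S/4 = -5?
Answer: -6290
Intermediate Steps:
S = -20 (S = 4*(-5) = -20)
d(q, r) = 227/2 (d(q, r) = 7/2 + ((0 - 20)*(-5 - 6))/2 = 7/2 + (-20*(-11))/2 = 7/2 + (½)*220 = 7/2 + 110 = 227/2)
148*(d(5, 11) - 156) = 148*(227/2 - 156) = 148*(-85/2) = -6290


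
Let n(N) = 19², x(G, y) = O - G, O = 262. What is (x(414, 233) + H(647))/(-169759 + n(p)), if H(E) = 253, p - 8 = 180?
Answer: -101/169398 ≈ -0.00059623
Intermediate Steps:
x(G, y) = 262 - G
p = 188 (p = 8 + 180 = 188)
n(N) = 361
(x(414, 233) + H(647))/(-169759 + n(p)) = ((262 - 1*414) + 253)/(-169759 + 361) = ((262 - 414) + 253)/(-169398) = (-152 + 253)*(-1/169398) = 101*(-1/169398) = -101/169398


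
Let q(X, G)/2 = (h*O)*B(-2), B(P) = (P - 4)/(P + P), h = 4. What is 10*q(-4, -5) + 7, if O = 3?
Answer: 367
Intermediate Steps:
B(P) = (-4 + P)/(2*P) (B(P) = (-4 + P)/((2*P)) = (-4 + P)*(1/(2*P)) = (-4 + P)/(2*P))
q(X, G) = 36 (q(X, G) = 2*((4*3)*((1/2)*(-4 - 2)/(-2))) = 2*(12*((1/2)*(-1/2)*(-6))) = 2*(12*(3/2)) = 2*18 = 36)
10*q(-4, -5) + 7 = 10*36 + 7 = 360 + 7 = 367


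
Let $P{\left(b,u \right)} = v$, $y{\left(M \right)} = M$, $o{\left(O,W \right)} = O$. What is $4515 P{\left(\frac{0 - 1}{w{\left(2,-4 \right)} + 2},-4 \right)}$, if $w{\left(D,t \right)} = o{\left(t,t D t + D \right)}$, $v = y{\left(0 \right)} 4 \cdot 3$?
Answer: $0$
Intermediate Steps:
$v = 0$ ($v = 0 \cdot 4 \cdot 3 = 0 \cdot 3 = 0$)
$w{\left(D,t \right)} = t$
$P{\left(b,u \right)} = 0$
$4515 P{\left(\frac{0 - 1}{w{\left(2,-4 \right)} + 2},-4 \right)} = 4515 \cdot 0 = 0$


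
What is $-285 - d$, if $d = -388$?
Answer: $103$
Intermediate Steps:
$-285 - d = -285 - -388 = -285 + 388 = 103$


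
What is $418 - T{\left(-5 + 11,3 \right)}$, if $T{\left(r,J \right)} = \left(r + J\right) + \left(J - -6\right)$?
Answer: $400$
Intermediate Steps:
$T{\left(r,J \right)} = 6 + r + 2 J$ ($T{\left(r,J \right)} = \left(J + r\right) + \left(J + 6\right) = \left(J + r\right) + \left(6 + J\right) = 6 + r + 2 J$)
$418 - T{\left(-5 + 11,3 \right)} = 418 - \left(6 + \left(-5 + 11\right) + 2 \cdot 3\right) = 418 - \left(6 + 6 + 6\right) = 418 - 18 = 400$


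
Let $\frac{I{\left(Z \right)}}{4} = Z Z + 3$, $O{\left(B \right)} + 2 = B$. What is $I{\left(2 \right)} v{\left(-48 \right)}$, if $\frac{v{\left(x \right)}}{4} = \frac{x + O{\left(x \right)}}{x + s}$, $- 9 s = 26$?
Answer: $\frac{49392}{229} \approx 215.69$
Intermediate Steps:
$s = - \frac{26}{9}$ ($s = \left(- \frac{1}{9}\right) 26 = - \frac{26}{9} \approx -2.8889$)
$O{\left(B \right)} = -2 + B$
$I{\left(Z \right)} = 12 + 4 Z^{2}$ ($I{\left(Z \right)} = 4 \left(Z Z + 3\right) = 4 \left(Z^{2} + 3\right) = 4 \left(3 + Z^{2}\right) = 12 + 4 Z^{2}$)
$v{\left(x \right)} = \frac{4 \left(-2 + 2 x\right)}{- \frac{26}{9} + x}$ ($v{\left(x \right)} = 4 \frac{x + \left(-2 + x\right)}{x - \frac{26}{9}} = 4 \frac{-2 + 2 x}{- \frac{26}{9} + x} = \frac{4 \left(-2 + 2 x\right)}{- \frac{26}{9} + x}$)
$I{\left(2 \right)} v{\left(-48 \right)} = \left(12 + 4 \cdot 2^{2}\right) \frac{72 \left(-1 - 48\right)}{-26 + 9 \left(-48\right)} = \left(12 + 4 \cdot 4\right) 72 \frac{1}{-26 - 432} \left(-49\right) = \left(12 + 16\right) 72 \frac{1}{-458} \left(-49\right) = 28 \cdot 72 \left(- \frac{1}{458}\right) \left(-49\right) = 28 \cdot \frac{1764}{229} = \frac{49392}{229}$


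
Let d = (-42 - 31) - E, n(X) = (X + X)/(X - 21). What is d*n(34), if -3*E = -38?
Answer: -17476/39 ≈ -448.10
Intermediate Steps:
E = 38/3 (E = -⅓*(-38) = 38/3 ≈ 12.667)
n(X) = 2*X/(-21 + X) (n(X) = (2*X)/(-21 + X) = 2*X/(-21 + X))
d = -257/3 (d = (-42 - 31) - 1*38/3 = -73 - 38/3 = -257/3 ≈ -85.667)
d*n(34) = -514*34/(3*(-21 + 34)) = -514*34/(3*13) = -257/3*68/13 = -17476/39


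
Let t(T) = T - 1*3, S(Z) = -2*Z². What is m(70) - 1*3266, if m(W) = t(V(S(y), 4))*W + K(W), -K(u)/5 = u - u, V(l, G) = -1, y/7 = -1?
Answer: -3546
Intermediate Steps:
y = -7 (y = 7*(-1) = -7)
K(u) = 0 (K(u) = -5*(u - u) = -5*0 = 0)
t(T) = -3 + T (t(T) = T - 3 = -3 + T)
m(W) = -4*W (m(W) = (-3 - 1)*W + 0 = -4*W + 0 = -4*W)
m(70) - 1*3266 = -4*70 - 1*3266 = -280 - 3266 = -3546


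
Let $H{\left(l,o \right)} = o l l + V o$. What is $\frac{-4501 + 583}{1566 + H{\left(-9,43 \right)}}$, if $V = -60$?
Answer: $- \frac{1306}{823} \approx -1.5869$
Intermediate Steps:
$H{\left(l,o \right)} = - 60 o + o l^{2}$ ($H{\left(l,o \right)} = o l l - 60 o = l o l - 60 o = o l^{2} - 60 o = - 60 o + o l^{2}$)
$\frac{-4501 + 583}{1566 + H{\left(-9,43 \right)}} = \frac{-4501 + 583}{1566 + 43 \left(-60 + \left(-9\right)^{2}\right)} = - \frac{3918}{1566 + 43 \left(-60 + 81\right)} = - \frac{3918}{1566 + 43 \cdot 21} = - \frac{3918}{1566 + 903} = - \frac{3918}{2469} = \left(-3918\right) \frac{1}{2469} = - \frac{1306}{823}$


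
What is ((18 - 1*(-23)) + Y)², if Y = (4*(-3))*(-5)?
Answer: 10201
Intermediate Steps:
Y = 60 (Y = -12*(-5) = 60)
((18 - 1*(-23)) + Y)² = ((18 - 1*(-23)) + 60)² = ((18 + 23) + 60)² = (41 + 60)² = 101² = 10201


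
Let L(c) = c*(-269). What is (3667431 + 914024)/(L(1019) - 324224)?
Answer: -916291/119667 ≈ -7.6570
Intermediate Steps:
L(c) = -269*c
(3667431 + 914024)/(L(1019) - 324224) = (3667431 + 914024)/(-269*1019 - 324224) = 4581455/(-274111 - 324224) = 4581455/(-598335) = 4581455*(-1/598335) = -916291/119667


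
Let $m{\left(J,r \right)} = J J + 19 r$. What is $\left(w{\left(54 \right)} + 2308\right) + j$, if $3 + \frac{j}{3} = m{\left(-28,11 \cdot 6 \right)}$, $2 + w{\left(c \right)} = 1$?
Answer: $8412$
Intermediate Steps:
$m{\left(J,r \right)} = J^{2} + 19 r$
$w{\left(c \right)} = -1$ ($w{\left(c \right)} = -2 + 1 = -1$)
$j = 6105$ ($j = -9 + 3 \left(\left(-28\right)^{2} + 19 \cdot 11 \cdot 6\right) = -9 + 3 \left(784 + 19 \cdot 66\right) = -9 + 3 \left(784 + 1254\right) = -9 + 3 \cdot 2038 = -9 + 6114 = 6105$)
$\left(w{\left(54 \right)} + 2308\right) + j = \left(-1 + 2308\right) + 6105 = 2307 + 6105 = 8412$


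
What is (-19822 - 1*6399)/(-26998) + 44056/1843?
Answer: 1237749191/49757314 ≈ 24.876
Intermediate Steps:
(-19822 - 1*6399)/(-26998) + 44056/1843 = (-19822 - 6399)*(-1/26998) + 44056*(1/1843) = -26221*(-1/26998) + 44056/1843 = 26221/26998 + 44056/1843 = 1237749191/49757314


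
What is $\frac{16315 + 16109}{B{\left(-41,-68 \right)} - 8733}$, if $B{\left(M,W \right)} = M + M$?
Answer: $- \frac{32424}{8815} \approx -3.6783$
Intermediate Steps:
$B{\left(M,W \right)} = 2 M$
$\frac{16315 + 16109}{B{\left(-41,-68 \right)} - 8733} = \frac{16315 + 16109}{2 \left(-41\right) - 8733} = \frac{32424}{-82 - 8733} = \frac{32424}{-8815} = 32424 \left(- \frac{1}{8815}\right) = - \frac{32424}{8815}$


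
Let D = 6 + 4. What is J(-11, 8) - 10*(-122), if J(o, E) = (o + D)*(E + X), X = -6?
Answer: 1218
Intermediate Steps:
D = 10
J(o, E) = (-6 + E)*(10 + o) (J(o, E) = (o + 10)*(E - 6) = (10 + o)*(-6 + E) = (-6 + E)*(10 + o))
J(-11, 8) - 10*(-122) = (-60 - 6*(-11) + 10*8 + 8*(-11)) - 10*(-122) = (-60 + 66 + 80 - 88) + 1220 = -2 + 1220 = 1218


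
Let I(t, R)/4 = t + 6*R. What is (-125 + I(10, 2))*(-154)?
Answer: 5698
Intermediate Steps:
I(t, R) = 4*t + 24*R (I(t, R) = 4*(t + 6*R) = 4*t + 24*R)
(-125 + I(10, 2))*(-154) = (-125 + (4*10 + 24*2))*(-154) = (-125 + (40 + 48))*(-154) = (-125 + 88)*(-154) = -37*(-154) = 5698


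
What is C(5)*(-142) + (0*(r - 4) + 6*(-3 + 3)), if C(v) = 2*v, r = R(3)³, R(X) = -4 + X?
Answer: -1420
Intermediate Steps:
r = -1 (r = (-4 + 3)³ = (-1)³ = -1)
C(5)*(-142) + (0*(r - 4) + 6*(-3 + 3)) = (2*5)*(-142) + (0*(-1 - 4) + 6*(-3 + 3)) = 10*(-142) + (0*(-5) + 6*0) = -1420 + (0 + 0) = -1420 + 0 = -1420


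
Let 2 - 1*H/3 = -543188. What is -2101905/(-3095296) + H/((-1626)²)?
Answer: 883431473875/681964900608 ≈ 1.2954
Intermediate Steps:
H = 1629570 (H = 6 - 3*(-543188) = 6 + 1629564 = 1629570)
-2101905/(-3095296) + H/((-1626)²) = -2101905/(-3095296) + 1629570/((-1626)²) = -2101905*(-1/3095296) + 1629570/2643876 = 2101905/3095296 + 1629570*(1/2643876) = 2101905/3095296 + 271595/440646 = 883431473875/681964900608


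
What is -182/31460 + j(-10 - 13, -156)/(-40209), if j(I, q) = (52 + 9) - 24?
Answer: -326233/48652890 ≈ -0.0067053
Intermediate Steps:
j(I, q) = 37 (j(I, q) = 61 - 24 = 37)
-182/31460 + j(-10 - 13, -156)/(-40209) = -182/31460 + 37/(-40209) = -182*1/31460 + 37*(-1/40209) = -7/1210 - 37/40209 = -326233/48652890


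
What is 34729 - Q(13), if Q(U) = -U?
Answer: 34742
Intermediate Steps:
34729 - Q(13) = 34729 - (-1)*13 = 34729 - 1*(-13) = 34729 + 13 = 34742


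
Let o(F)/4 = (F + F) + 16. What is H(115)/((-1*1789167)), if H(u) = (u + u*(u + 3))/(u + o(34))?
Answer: -13685/806914317 ≈ -1.6960e-5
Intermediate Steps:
o(F) = 64 + 8*F (o(F) = 4*((F + F) + 16) = 4*(2*F + 16) = 4*(16 + 2*F) = 64 + 8*F)
H(u) = (u + u*(3 + u))/(336 + u) (H(u) = (u + u*(u + 3))/(u + (64 + 8*34)) = (u + u*(3 + u))/(u + (64 + 272)) = (u + u*(3 + u))/(u + 336) = (u + u*(3 + u))/(336 + u))
H(115)/((-1*1789167)) = (115*(4 + 115)/(336 + 115))/((-1*1789167)) = (115*119/451)/(-1789167) = (115*(1/451)*119)*(-1/1789167) = (13685/451)*(-1/1789167) = -13685/806914317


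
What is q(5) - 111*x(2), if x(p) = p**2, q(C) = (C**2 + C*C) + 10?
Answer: -384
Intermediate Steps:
q(C) = 10 + 2*C**2 (q(C) = (C**2 + C**2) + 10 = 2*C**2 + 10 = 10 + 2*C**2)
q(5) - 111*x(2) = (10 + 2*5**2) - 111*2**2 = (10 + 2*25) - 111*4 = (10 + 50) - 444 = 60 - 444 = -384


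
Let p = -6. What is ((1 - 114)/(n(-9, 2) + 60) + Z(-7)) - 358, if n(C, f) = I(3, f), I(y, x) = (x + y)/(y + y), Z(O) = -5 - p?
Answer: -130983/365 ≈ -358.86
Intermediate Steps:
Z(O) = 1 (Z(O) = -5 - 1*(-6) = -5 + 6 = 1)
I(y, x) = (x + y)/(2*y) (I(y, x) = (x + y)/((2*y)) = (x + y)*(1/(2*y)) = (x + y)/(2*y))
n(C, f) = ½ + f/6 (n(C, f) = (½)*(f + 3)/3 = (½)*(⅓)*(3 + f) = ½ + f/6)
((1 - 114)/(n(-9, 2) + 60) + Z(-7)) - 358 = ((1 - 114)/((½ + (⅙)*2) + 60) + 1) - 358 = (-113/((½ + ⅓) + 60) + 1) - 358 = (-113/(⅚ + 60) + 1) - 358 = (-113/365/6 + 1) - 358 = (-113*6/365 + 1) - 358 = (-678/365 + 1) - 358 = -313/365 - 358 = -130983/365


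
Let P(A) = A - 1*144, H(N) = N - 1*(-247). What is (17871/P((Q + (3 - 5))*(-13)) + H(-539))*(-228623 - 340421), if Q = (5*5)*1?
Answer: 83778640988/443 ≈ 1.8912e+8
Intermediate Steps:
H(N) = 247 + N (H(N) = N + 247 = 247 + N)
Q = 25 (Q = 25*1 = 25)
P(A) = -144 + A (P(A) = A - 144 = -144 + A)
(17871/P((Q + (3 - 5))*(-13)) + H(-539))*(-228623 - 340421) = (17871/(-144 + (25 + (3 - 5))*(-13)) + (247 - 539))*(-228623 - 340421) = (17871/(-144 + (25 - 2)*(-13)) - 292)*(-569044) = (17871/(-144 + 23*(-13)) - 292)*(-569044) = (17871/(-144 - 299) - 292)*(-569044) = (17871/(-443) - 292)*(-569044) = (17871*(-1/443) - 292)*(-569044) = (-17871/443 - 292)*(-569044) = -147227/443*(-569044) = 83778640988/443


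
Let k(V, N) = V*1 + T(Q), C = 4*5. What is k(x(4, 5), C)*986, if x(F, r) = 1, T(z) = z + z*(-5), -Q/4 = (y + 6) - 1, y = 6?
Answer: 174522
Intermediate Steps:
Q = -44 (Q = -4*((6 + 6) - 1) = -4*(12 - 1) = -4*11 = -44)
T(z) = -4*z (T(z) = z - 5*z = -4*z)
C = 20
k(V, N) = 176 + V (k(V, N) = V*1 - 4*(-44) = V + 176 = 176 + V)
k(x(4, 5), C)*986 = (176 + 1)*986 = 177*986 = 174522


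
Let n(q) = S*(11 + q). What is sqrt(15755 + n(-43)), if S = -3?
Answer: 11*sqrt(131) ≈ 125.90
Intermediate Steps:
n(q) = -33 - 3*q (n(q) = -3*(11 + q) = -33 - 3*q)
sqrt(15755 + n(-43)) = sqrt(15755 + (-33 - 3*(-43))) = sqrt(15755 + (-33 + 129)) = sqrt(15755 + 96) = sqrt(15851) = 11*sqrt(131)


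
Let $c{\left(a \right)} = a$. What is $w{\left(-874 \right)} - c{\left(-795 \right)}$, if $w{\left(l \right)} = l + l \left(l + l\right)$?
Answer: $1527673$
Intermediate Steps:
$w{\left(l \right)} = l + 2 l^{2}$ ($w{\left(l \right)} = l + l 2 l = l + 2 l^{2}$)
$w{\left(-874 \right)} - c{\left(-795 \right)} = - 874 \left(1 + 2 \left(-874\right)\right) - -795 = - 874 \left(1 - 1748\right) + 795 = \left(-874\right) \left(-1747\right) + 795 = 1526878 + 795 = 1527673$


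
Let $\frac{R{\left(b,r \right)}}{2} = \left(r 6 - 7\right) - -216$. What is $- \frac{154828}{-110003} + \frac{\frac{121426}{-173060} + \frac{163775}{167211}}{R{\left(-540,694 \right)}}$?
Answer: $\frac{19592972356993494961}{13920202410060123540} \approx 1.4075$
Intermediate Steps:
$R{\left(b,r \right)} = 418 + 12 r$ ($R{\left(b,r \right)} = 2 \left(\left(r 6 - 7\right) - -216\right) = 2 \left(\left(6 r - 7\right) + 216\right) = 2 \left(\left(-7 + 6 r\right) + 216\right) = 2 \left(209 + 6 r\right) = 418 + 12 r$)
$- \frac{154828}{-110003} + \frac{\frac{121426}{-173060} + \frac{163775}{167211}}{R{\left(-540,694 \right)}} = - \frac{154828}{-110003} + \frac{\frac{121426}{-173060} + \frac{163775}{167211}}{418 + 12 \cdot 694} = \left(-154828\right) \left(- \frac{1}{110003}\right) + \frac{121426 \left(- \frac{1}{173060}\right) + 163775 \cdot \frac{1}{167211}}{418 + 8328} = \frac{154828}{110003} + \frac{- \frac{60713}{86530} + \frac{163775}{167211}}{8746} = \frac{154828}{110003} + \frac{4019569307}{14468767830} \cdot \frac{1}{8746} = \frac{154828}{110003} + \frac{4019569307}{126543843441180} = \frac{19592972356993494961}{13920202410060123540}$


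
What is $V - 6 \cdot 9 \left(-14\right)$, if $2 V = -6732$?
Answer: $-2610$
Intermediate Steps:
$V = -3366$ ($V = \frac{1}{2} \left(-6732\right) = -3366$)
$V - 6 \cdot 9 \left(-14\right) = -3366 - 6 \cdot 9 \left(-14\right) = -3366 - 54 \left(-14\right) = -3366 - -756 = -3366 + 756 = -2610$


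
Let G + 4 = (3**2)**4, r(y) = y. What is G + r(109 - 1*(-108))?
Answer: 6774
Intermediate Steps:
G = 6557 (G = -4 + (3**2)**4 = -4 + 9**4 = -4 + 6561 = 6557)
G + r(109 - 1*(-108)) = 6557 + (109 - 1*(-108)) = 6557 + (109 + 108) = 6557 + 217 = 6774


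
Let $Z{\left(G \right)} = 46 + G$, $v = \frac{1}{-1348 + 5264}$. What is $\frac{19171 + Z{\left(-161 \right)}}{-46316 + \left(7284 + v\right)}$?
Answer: $- \frac{74623296}{152849311} \approx -0.48821$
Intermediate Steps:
$v = \frac{1}{3916} \approx 0.00025536$
$\frac{19171 + Z{\left(-161 \right)}}{-46316 + \left(7284 + v\right)} = \frac{19171 + \left(46 - 161\right)}{-46316 + \left(7284 + \frac{1}{3916}\right)} = \frac{19171 - 115}{-46316 + \frac{28524145}{3916}} = \frac{19056}{- \frac{152849311}{3916}} = 19056 \left(- \frac{3916}{152849311}\right) = - \frac{74623296}{152849311}$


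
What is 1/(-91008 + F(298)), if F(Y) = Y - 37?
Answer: -1/90747 ≈ -1.1020e-5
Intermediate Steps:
F(Y) = -37 + Y
1/(-91008 + F(298)) = 1/(-91008 + (-37 + 298)) = 1/(-91008 + 261) = 1/(-90747) = -1/90747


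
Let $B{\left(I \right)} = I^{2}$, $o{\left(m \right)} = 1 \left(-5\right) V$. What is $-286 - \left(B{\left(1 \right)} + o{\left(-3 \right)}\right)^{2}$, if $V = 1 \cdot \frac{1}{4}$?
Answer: $- \frac{4577}{16} \approx -286.06$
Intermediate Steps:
$V = \frac{1}{4}$ ($V = 1 \cdot \frac{1}{4} = \frac{1}{4} \approx 0.25$)
$o{\left(m \right)} = - \frac{5}{4}$ ($o{\left(m \right)} = 1 \left(-5\right) \frac{1}{4} = \left(-5\right) \frac{1}{4} = - \frac{5}{4}$)
$-286 - \left(B{\left(1 \right)} + o{\left(-3 \right)}\right)^{2} = -286 - \left(1^{2} - \frac{5}{4}\right)^{2} = -286 - \left(1 - \frac{5}{4}\right)^{2} = -286 - \left(- \frac{1}{4}\right)^{2} = -286 - \frac{1}{16} = - \frac{4577}{16}$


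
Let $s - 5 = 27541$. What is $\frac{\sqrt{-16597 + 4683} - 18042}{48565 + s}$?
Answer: $- \frac{18042}{76111} + \frac{i \sqrt{11914}}{76111} \approx -0.23705 + 0.0014341 i$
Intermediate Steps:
$s = 27546$ ($s = 5 + 27541 = 27546$)
$\frac{\sqrt{-16597 + 4683} - 18042}{48565 + s} = \frac{\sqrt{-16597 + 4683} - 18042}{48565 + 27546} = \frac{\sqrt{-11914} - 18042}{76111} = \left(i \sqrt{11914} - 18042\right) \frac{1}{76111} = \left(-18042 + i \sqrt{11914}\right) \frac{1}{76111} = - \frac{18042}{76111} + \frac{i \sqrt{11914}}{76111}$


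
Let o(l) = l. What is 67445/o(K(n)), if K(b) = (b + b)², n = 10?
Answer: 13489/80 ≈ 168.61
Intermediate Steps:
K(b) = 4*b² (K(b) = (2*b)² = 4*b²)
67445/o(K(n)) = 67445/((4*10²)) = 67445/((4*100)) = 67445/400 = 67445*(1/400) = 13489/80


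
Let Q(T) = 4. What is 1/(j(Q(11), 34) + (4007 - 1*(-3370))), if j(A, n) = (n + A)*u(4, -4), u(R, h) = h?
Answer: 1/7225 ≈ 0.00013841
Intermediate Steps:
j(A, n) = -4*A - 4*n (j(A, n) = (n + A)*(-4) = (A + n)*(-4) = -4*A - 4*n)
1/(j(Q(11), 34) + (4007 - 1*(-3370))) = 1/((-4*4 - 4*34) + (4007 - 1*(-3370))) = 1/((-16 - 136) + (4007 + 3370)) = 1/(-152 + 7377) = 1/7225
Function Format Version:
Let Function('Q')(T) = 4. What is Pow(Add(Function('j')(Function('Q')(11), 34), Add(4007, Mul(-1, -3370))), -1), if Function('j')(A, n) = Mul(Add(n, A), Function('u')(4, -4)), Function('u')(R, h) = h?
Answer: Rational(1, 7225) ≈ 0.00013841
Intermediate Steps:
Function('j')(A, n) = Add(Mul(-4, A), Mul(-4, n)) (Function('j')(A, n) = Mul(Add(n, A), -4) = Mul(Add(A, n), -4) = Add(Mul(-4, A), Mul(-4, n)))
Pow(Add(Function('j')(Function('Q')(11), 34), Add(4007, Mul(-1, -3370))), -1) = Pow(Add(Add(Mul(-4, 4), Mul(-4, 34)), Add(4007, Mul(-1, -3370))), -1) = Pow(Add(Add(-16, -136), Add(4007, 3370)), -1) = Pow(Add(-152, 7377), -1) = Pow(7225, -1) = Rational(1, 7225)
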